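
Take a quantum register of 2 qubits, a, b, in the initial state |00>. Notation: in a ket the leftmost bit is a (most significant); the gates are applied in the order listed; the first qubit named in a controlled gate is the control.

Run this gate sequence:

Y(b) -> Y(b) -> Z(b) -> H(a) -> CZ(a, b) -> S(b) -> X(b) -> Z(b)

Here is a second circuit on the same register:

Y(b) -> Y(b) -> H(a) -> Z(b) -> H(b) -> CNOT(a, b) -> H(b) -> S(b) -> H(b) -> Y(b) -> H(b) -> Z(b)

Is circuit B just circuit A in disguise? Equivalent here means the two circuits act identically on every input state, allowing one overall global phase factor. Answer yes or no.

No, they are not equivalent — no single phase factor reconciles the two unitaries.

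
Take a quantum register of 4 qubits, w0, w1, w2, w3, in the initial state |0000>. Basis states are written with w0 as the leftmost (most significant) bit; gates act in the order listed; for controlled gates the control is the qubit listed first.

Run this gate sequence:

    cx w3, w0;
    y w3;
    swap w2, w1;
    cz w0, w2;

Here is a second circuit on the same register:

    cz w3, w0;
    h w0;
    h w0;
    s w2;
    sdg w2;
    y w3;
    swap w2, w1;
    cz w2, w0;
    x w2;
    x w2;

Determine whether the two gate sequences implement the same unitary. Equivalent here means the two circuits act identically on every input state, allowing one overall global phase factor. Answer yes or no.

No: there is an input state on which the two circuits produce genuinely different outputs (not merely differing by a phase).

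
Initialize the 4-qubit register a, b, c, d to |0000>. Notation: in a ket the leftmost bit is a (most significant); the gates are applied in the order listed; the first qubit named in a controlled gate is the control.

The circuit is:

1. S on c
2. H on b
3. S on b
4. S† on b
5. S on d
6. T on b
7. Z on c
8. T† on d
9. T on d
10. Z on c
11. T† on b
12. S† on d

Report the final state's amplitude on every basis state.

The final amplitudes are sqrt(2)/2 on |0000>, sqrt(2)/2 on |0100>, and 0 on every other basis state. Key observation: the block from step 5 through step 12 cancels to the identity and can be dropped.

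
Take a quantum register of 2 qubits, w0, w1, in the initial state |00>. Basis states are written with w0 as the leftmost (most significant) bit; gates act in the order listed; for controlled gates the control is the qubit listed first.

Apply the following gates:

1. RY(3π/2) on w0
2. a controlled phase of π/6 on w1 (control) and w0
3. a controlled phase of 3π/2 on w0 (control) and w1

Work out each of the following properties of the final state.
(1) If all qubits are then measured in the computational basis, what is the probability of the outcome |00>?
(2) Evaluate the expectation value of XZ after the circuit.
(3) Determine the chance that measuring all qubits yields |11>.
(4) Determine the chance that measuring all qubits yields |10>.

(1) The probability of measuring |00> is 1/2.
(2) The expectation value of XZ is -1.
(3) A full measurement returns |11> with probability 0.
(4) The probability of measuring |10> is 1/2.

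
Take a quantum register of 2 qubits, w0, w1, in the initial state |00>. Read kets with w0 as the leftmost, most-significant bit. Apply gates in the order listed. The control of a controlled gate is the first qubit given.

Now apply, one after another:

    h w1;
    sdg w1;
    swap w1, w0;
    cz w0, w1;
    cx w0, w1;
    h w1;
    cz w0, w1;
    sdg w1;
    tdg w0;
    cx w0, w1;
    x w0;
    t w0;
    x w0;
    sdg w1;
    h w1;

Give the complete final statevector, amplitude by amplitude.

The resulting statevector has amplitude 0 on |00>, sqrt(2)*exp(I*pi/4)/2 on |01>, sqrt(2)*exp(3*I*pi/4)/2 on |10>, 0 on |11>.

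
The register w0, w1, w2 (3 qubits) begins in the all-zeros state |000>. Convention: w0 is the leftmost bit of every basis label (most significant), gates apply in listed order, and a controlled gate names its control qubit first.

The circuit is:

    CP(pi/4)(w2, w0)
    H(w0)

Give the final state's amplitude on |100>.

The final state's coefficient on |100> equals sqrt(2)/2.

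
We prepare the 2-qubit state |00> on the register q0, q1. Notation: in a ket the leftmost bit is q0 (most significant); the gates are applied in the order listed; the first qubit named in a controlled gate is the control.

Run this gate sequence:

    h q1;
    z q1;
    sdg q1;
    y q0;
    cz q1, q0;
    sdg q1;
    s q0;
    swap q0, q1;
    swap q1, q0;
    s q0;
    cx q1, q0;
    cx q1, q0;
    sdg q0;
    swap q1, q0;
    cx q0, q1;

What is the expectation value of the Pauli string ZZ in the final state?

The observable ZZ averages to -1.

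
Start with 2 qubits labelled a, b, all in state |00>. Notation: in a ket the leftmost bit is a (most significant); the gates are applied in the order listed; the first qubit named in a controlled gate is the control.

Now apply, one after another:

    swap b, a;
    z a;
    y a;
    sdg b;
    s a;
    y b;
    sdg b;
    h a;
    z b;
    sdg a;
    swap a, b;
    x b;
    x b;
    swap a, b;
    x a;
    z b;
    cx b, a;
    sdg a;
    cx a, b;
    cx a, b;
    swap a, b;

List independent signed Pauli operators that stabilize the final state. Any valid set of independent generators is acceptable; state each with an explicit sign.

The stabilizer group can be generated by +IX, -ZI, among other valid generating sets. Key observation: gates 11-14 undo each other exactly, leaving only the rest of the circuit to track.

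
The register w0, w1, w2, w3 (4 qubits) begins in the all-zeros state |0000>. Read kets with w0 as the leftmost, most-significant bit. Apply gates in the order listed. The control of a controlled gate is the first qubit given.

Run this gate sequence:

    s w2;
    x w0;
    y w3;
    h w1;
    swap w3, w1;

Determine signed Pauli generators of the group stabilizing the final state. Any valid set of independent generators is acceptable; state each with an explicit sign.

One valid set of independent stabilizer generators is +IIIX, -ZIII, -IZII, +IIZI (any independent generating set of the same group is equally correct).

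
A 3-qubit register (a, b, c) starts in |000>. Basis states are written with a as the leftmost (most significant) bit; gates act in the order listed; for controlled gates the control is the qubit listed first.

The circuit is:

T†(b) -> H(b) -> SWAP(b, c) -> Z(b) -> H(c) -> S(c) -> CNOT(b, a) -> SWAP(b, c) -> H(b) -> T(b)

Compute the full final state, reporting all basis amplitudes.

The resulting statevector has amplitude sqrt(2)/2 on |000>, sqrt(2)*exp(I*pi/4)/2 on |010>, and 0 on every other basis state.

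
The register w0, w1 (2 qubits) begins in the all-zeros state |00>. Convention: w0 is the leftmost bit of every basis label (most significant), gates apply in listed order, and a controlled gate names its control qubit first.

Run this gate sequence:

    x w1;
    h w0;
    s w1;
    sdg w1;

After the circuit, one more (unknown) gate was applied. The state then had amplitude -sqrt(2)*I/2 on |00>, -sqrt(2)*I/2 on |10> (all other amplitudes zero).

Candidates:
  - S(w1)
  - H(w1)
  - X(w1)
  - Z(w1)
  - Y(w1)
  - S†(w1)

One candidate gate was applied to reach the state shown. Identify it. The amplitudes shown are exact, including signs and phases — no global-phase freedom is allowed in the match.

The unique candidate consistent with the amplitudes is Y(w1).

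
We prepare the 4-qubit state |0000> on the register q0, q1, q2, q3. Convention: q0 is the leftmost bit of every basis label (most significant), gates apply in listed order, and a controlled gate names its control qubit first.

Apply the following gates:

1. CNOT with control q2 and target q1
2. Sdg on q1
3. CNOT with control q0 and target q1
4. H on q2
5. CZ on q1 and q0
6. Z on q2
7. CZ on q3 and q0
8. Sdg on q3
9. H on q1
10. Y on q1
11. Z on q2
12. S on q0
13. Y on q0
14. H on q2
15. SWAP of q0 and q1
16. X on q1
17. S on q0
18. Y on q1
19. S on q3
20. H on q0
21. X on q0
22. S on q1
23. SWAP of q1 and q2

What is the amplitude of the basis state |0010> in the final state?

|0010> carries amplitude -1/2 - I/2 in the final state.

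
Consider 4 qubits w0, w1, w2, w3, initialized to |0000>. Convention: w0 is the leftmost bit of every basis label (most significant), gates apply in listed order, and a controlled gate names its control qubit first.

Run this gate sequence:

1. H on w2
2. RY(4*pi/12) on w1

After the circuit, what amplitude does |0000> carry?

The amplitude on |0000> is sqrt(6)/4.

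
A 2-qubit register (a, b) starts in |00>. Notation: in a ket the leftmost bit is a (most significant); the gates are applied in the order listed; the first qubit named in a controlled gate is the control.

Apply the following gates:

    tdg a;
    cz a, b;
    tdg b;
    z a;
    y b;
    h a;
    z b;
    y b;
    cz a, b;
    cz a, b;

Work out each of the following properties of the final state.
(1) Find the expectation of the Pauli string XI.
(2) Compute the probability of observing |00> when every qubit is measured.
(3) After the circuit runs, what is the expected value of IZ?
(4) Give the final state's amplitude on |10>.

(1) The expectation value of XI is 1.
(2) The probability of measuring |00> is 1/2.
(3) In the final state, IZ has expectation 1.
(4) The final state's coefficient on |10> equals -sqrt(2)/2.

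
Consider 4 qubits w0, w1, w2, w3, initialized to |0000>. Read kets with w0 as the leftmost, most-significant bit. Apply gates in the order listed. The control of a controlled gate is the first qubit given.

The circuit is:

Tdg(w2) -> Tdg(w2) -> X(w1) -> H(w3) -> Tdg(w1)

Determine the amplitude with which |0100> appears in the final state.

The amplitude on |0100> is -sqrt(2)*exp(3*I*pi/4)/2.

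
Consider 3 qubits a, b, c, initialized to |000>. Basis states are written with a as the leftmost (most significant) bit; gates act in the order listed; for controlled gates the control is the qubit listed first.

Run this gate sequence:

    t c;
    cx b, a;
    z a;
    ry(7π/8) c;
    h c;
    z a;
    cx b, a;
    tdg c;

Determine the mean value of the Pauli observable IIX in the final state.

The observable IIX averages to -sqrt(2*sqrt(2) + 4)/4.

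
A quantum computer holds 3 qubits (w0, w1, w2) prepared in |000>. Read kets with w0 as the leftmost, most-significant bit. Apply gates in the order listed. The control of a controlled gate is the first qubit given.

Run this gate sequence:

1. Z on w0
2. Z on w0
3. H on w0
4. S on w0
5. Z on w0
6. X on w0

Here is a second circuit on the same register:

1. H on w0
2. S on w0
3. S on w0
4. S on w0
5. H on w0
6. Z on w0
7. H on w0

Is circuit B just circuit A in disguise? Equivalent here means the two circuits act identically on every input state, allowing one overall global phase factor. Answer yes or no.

Yes: on every input state the two circuits agree up to one overall phase factor.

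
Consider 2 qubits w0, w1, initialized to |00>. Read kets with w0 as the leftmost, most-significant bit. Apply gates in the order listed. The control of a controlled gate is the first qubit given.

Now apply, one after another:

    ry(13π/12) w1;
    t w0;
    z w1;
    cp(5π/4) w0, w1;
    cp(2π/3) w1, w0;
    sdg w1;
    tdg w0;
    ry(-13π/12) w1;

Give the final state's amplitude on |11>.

The final state's coefficient on |11> equals 0.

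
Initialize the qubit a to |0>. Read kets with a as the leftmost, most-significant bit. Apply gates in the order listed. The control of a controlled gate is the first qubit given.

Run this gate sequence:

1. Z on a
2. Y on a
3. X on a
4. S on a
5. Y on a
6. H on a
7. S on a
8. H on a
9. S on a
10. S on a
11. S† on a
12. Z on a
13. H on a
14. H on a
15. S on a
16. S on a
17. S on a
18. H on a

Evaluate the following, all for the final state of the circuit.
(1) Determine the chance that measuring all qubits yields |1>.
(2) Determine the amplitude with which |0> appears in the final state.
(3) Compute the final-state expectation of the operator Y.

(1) A full measurement returns |1> with probability 1/2.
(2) |0> carries amplitude sqrt(2)*I/2 in the final state.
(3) In the final state, Y has expectation 1.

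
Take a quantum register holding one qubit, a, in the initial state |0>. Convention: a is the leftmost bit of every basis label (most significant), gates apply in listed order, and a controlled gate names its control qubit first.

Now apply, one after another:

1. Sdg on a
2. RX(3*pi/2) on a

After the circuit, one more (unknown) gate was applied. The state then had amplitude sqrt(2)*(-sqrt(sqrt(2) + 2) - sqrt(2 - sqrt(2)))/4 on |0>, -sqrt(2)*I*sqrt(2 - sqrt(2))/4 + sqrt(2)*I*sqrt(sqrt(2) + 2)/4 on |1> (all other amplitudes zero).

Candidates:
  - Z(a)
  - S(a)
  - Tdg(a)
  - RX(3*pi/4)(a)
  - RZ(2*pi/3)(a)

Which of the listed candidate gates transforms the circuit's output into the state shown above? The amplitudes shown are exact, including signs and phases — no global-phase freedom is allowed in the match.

The unique candidate consistent with the amplitudes is RX(3*pi/4)(a).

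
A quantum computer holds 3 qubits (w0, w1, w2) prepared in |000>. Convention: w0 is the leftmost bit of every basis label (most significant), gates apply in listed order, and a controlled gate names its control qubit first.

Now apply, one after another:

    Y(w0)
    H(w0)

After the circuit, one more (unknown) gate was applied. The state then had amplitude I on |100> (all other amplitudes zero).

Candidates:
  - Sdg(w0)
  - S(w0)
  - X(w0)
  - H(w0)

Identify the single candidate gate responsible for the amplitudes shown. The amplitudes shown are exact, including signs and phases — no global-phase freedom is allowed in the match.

The unique candidate consistent with the amplitudes is H(w0).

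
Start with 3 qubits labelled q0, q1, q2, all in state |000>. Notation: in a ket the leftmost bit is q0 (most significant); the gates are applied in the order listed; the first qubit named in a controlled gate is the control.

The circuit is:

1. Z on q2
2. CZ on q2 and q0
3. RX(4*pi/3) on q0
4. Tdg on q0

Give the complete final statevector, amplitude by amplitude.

After the circuit, the state carries amplitude -1/2 on |000>, -sqrt(3)*exp(I*pi/4)/2 on |100>, and 0 on every other basis state.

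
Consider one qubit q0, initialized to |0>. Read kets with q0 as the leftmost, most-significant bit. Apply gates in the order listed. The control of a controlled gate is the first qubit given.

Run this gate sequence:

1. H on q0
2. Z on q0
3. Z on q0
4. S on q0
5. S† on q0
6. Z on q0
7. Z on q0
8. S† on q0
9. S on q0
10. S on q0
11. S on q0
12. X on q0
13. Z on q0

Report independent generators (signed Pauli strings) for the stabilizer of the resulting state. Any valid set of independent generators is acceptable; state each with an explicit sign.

The stabilizer group can be generated by +X, among other valid generating sets. Key observation: the block from step 2 through step 7 cancels to the identity and can be dropped.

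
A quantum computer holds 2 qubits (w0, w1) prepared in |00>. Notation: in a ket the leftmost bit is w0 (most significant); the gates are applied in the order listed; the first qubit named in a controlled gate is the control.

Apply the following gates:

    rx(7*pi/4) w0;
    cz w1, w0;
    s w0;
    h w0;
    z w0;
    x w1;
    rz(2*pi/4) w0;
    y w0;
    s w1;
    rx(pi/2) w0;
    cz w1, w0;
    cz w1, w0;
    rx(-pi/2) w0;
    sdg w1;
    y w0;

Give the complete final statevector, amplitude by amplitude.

The final amplitudes are 0 on |00>, sqrt(2)*(-sqrt(2 - sqrt(2)) + sqrt(sqrt(2) + 2))*exp(3*I*pi/4)/4 on |01>, 0 on |10>, sqrt(2)*(sqrt(2 - sqrt(2)) + sqrt(sqrt(2) + 2))*exp(I*pi/4)/4 on |11>. Key observation: gates 8-15 undo each other exactly, leaving only the rest of the circuit to track.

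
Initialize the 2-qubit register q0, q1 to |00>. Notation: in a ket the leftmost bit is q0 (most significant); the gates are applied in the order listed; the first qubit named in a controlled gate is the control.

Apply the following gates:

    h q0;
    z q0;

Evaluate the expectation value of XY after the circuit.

The observable XY averages to 0.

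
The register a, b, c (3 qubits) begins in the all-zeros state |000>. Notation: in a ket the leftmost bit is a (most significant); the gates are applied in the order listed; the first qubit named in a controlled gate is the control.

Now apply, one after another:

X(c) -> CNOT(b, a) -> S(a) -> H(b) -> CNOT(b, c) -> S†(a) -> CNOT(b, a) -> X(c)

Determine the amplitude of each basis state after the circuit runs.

The resulting statevector has amplitude sqrt(2)/2 on |000>, sqrt(2)/2 on |111>, and 0 on every other basis state.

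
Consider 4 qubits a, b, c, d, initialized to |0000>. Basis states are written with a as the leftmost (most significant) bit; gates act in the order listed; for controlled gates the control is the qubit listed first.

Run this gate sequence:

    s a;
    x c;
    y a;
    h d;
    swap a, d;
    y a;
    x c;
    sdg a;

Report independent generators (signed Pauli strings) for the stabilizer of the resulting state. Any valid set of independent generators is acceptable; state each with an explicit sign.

The stabilizer group can be generated by +YIII, +IZII, +IIZI, -IIIZ, among other valid generating sets.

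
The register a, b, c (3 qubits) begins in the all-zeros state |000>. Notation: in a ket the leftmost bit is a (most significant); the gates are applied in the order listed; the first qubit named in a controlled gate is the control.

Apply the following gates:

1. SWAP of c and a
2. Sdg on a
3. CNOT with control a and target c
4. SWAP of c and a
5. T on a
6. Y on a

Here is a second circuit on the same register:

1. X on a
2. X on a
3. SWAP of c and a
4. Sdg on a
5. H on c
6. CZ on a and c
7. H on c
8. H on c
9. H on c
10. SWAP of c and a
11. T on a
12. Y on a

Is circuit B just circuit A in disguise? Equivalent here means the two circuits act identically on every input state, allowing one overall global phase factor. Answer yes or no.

Yes, they are equivalent — the unitaries differ by at most a global phase.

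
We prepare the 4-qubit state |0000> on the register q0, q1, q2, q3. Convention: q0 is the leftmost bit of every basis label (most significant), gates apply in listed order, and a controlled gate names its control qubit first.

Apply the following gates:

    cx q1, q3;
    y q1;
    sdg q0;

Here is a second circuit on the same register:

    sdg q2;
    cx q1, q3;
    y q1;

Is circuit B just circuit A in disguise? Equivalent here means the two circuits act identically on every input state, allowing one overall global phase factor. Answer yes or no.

No: there is an input state on which the two circuits produce genuinely different outputs (not merely differing by a phase).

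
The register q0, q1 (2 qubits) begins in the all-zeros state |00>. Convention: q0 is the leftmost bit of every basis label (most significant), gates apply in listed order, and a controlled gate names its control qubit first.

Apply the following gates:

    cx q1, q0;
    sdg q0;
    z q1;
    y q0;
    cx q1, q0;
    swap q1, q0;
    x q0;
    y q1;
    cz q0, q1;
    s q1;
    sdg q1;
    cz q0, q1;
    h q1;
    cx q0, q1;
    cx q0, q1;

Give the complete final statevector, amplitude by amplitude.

The resulting statevector has amplitude 0 on |00>, 0 on |01>, sqrt(2)/2 on |10>, sqrt(2)/2 on |11>.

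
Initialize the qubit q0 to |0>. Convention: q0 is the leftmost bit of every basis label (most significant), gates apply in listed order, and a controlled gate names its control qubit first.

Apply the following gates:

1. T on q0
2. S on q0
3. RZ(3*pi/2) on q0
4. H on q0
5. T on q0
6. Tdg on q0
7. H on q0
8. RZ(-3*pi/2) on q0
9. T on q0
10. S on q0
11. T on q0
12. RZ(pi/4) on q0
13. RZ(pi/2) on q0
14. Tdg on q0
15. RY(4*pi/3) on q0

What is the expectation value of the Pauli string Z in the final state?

In the final state, Z has expectation -1/2. Key observation: the block from step 3 through step 8 cancels to the identity and can be dropped.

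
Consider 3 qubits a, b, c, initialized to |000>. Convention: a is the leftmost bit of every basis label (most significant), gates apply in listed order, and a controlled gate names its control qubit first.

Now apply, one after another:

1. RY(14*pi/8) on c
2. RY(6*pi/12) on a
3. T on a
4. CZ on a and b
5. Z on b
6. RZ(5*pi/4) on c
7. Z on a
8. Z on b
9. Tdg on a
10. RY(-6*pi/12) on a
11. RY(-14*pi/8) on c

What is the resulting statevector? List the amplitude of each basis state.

The resulting statevector has amplitude (sqrt(2) + 2 + (-2 + sqrt(2))*exp(I*pi/4))*exp(3*I*pi/8)/4 on |100>, sqrt(2)*(1 + exp(I*pi/4))*exp(3*I*pi/8)/4 on |101>, and 0 on every other basis state.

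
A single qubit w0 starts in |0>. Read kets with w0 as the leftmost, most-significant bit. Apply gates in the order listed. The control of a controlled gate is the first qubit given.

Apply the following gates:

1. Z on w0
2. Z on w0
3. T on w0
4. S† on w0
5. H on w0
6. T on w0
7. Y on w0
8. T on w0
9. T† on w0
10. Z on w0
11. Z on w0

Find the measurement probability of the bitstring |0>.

A full measurement returns |0> with probability 1/2.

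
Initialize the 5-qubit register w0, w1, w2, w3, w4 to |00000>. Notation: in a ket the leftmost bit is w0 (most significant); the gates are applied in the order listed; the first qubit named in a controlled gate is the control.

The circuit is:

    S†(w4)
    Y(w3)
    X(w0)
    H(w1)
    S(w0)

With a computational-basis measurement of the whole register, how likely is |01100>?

Outcome |01100> occurs with probability 0.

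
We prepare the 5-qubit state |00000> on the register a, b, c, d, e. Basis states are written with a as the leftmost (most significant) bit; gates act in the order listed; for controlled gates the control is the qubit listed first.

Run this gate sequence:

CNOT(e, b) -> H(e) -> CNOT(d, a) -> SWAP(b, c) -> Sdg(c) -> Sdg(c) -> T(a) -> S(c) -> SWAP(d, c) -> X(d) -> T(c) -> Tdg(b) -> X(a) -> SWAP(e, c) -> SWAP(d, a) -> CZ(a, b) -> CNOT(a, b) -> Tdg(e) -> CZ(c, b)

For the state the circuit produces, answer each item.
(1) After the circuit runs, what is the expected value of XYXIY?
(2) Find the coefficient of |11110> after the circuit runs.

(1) The expectation value of XYXIY is 0.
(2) The amplitude on |11110> is -sqrt(2)/2.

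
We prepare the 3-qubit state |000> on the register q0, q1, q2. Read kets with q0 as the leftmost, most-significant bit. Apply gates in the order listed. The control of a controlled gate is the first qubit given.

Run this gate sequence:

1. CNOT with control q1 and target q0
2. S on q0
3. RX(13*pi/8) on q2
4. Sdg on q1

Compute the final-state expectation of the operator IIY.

The observable IIY averages to sqrt(sqrt(2) + 2)/2.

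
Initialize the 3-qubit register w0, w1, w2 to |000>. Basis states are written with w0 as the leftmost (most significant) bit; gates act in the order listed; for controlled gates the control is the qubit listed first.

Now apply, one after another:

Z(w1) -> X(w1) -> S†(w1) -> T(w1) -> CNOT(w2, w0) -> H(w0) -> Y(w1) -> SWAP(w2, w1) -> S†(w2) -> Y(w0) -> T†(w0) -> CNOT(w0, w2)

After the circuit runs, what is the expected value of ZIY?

The expectation value of ZIY is 0.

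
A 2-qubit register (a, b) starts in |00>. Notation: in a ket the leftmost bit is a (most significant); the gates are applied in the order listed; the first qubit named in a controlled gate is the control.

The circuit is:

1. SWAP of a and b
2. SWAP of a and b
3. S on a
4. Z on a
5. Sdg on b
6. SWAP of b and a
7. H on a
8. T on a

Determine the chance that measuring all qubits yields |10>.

The probability of measuring |10> is 1/2. Key observation: gates 1-2 undo each other exactly, leaving only the rest of the circuit to track.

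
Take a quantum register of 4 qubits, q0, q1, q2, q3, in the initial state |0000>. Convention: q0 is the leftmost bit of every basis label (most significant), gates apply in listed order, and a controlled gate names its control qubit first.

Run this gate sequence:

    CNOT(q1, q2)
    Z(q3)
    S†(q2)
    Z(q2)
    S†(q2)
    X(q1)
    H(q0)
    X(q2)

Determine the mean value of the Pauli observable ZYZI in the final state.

In the final state, ZYZI has expectation 0.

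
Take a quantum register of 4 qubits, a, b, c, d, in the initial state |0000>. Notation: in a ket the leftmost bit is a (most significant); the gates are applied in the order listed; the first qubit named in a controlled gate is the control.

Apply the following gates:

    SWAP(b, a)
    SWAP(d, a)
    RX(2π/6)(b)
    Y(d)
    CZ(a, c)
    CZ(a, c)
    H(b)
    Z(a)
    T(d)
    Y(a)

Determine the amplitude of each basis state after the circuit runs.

The resulting statevector has amplitude (-sqrt(6) + sqrt(2)*I)*exp(I*pi/4)/4 on |1001>, (-sqrt(6) - sqrt(2)*I)*exp(I*pi/4)/4 on |1101>, and 0 on every other basis state. Key observation: gates 5-6 undo each other exactly, leaving only the rest of the circuit to track.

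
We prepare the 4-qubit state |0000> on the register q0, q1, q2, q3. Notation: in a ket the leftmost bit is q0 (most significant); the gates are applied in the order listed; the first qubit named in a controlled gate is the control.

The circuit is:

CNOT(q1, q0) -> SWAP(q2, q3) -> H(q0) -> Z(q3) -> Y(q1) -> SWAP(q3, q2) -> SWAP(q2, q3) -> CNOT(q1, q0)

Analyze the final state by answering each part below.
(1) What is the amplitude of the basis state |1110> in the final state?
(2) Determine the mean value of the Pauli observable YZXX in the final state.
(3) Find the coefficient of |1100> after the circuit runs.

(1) |1110> carries amplitude 0 in the final state.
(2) The observable YZXX averages to 0.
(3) The amplitude on |1100> is sqrt(2)*I/2.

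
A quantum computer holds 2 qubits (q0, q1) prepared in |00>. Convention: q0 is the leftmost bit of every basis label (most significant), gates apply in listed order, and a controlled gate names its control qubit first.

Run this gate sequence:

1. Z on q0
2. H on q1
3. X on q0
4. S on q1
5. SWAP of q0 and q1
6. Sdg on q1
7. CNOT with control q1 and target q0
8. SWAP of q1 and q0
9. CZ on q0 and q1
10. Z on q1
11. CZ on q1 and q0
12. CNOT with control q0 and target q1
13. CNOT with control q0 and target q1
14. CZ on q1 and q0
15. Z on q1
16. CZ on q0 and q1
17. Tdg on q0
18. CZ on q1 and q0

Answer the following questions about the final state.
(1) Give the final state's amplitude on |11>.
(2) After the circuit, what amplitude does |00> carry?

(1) The amplitude on |11> is sqrt(2)*exp(I*pi/4)/2.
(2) |00> carries amplitude 0 in the final state.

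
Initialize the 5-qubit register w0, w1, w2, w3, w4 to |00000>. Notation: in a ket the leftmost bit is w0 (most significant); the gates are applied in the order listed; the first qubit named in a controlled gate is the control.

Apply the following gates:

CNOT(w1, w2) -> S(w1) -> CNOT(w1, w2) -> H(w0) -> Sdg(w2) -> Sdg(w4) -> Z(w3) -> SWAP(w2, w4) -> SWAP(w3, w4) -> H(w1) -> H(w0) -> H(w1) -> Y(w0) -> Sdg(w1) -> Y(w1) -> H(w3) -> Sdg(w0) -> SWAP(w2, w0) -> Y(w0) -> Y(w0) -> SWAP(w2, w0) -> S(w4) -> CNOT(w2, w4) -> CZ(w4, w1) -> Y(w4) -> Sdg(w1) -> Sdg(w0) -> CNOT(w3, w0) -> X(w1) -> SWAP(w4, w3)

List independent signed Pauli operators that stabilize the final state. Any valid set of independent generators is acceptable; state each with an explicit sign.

One valid set of independent stabilizer generators is +XIIIX, -ZIIIZ, +IZIII, +IIZII, -IIIZI (any independent generating set of the same group is equally correct). Key observation: the block from step 18 through step 21 cancels to the identity and can be dropped.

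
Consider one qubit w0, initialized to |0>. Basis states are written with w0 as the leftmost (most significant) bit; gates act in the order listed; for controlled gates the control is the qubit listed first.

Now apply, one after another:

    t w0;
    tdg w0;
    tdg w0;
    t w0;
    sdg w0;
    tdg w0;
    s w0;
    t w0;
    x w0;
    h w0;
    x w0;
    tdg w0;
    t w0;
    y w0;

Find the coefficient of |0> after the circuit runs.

The amplitude on |0> is -sqrt(2)*I/2.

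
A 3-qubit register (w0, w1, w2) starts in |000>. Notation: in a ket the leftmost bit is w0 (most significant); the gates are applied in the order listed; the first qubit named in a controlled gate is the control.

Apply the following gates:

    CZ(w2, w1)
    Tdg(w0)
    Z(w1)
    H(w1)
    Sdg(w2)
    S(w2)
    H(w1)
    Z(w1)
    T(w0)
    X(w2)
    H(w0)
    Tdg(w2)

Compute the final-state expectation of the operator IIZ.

In the final state, IIZ has expectation -1. Key observation: the block from step 2 through step 9 cancels to the identity and can be dropped.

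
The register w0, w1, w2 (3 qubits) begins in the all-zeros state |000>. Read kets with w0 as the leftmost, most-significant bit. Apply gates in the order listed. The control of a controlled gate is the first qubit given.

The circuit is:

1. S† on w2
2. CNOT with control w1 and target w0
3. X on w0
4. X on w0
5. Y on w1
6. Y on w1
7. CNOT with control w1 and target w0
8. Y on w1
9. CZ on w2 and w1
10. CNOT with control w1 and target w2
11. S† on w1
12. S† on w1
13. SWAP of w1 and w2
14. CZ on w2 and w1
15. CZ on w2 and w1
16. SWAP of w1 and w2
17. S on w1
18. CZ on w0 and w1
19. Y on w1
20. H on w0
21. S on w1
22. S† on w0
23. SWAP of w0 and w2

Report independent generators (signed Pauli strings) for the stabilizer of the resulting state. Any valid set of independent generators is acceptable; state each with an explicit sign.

The stabilizer group can be generated by -IIY, -ZII, +IZI, among other valid generating sets.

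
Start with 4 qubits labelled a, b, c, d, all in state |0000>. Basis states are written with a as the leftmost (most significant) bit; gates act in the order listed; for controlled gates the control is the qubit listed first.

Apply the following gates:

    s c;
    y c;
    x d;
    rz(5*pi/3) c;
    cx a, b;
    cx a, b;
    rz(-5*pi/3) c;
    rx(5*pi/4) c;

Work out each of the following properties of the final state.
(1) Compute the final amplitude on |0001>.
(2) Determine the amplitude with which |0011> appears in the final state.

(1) The final state's coefficient on |0001> equals sqrt(sqrt(2) + 2)/2. Key observation: the block from step 4 through step 7 cancels to the identity and can be dropped.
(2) The amplitude on |0011> is -I*sqrt(2 - sqrt(2))/2.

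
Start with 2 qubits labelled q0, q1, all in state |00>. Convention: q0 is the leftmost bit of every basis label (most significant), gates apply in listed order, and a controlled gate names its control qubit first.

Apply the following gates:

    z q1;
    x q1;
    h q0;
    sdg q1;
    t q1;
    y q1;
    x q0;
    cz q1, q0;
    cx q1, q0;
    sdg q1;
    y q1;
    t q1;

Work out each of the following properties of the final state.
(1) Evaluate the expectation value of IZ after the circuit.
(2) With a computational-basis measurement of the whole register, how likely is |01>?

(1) The observable IZ averages to -1.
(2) Outcome |01> occurs with probability 1/2.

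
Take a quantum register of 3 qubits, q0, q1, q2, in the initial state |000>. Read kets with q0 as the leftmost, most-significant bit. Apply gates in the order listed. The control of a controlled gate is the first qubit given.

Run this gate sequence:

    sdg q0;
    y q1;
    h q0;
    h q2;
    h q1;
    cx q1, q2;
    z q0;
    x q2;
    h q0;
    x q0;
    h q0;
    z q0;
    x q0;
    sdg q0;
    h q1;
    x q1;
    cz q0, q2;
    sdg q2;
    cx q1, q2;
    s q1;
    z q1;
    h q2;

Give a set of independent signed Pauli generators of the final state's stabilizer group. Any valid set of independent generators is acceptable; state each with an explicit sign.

One valid set of independent stabilizer generators is -XIZ, +ZIY, +IZI (any independent generating set of the same group is equally correct).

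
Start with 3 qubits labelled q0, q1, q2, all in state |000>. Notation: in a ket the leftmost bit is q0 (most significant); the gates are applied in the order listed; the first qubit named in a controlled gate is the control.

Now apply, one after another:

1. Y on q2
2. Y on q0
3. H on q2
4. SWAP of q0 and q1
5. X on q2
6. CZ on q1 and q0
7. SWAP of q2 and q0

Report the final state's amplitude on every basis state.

The resulting statevector has amplitude sqrt(2)/2 on |010>, -sqrt(2)/2 on |110>, and 0 on every other basis state.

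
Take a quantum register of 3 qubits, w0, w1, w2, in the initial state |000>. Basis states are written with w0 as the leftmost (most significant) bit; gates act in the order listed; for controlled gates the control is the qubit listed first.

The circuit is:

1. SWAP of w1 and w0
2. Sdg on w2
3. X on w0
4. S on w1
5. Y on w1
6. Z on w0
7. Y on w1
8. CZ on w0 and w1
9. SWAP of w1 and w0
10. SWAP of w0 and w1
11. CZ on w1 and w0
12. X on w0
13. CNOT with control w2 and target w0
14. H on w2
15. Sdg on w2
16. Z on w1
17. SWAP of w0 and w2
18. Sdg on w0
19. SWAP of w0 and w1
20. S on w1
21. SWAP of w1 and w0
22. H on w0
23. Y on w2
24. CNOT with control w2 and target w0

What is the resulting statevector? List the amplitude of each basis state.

The final amplitudes are 1/2 - I/2 on |001>, -1/2 - I/2 on |101>, and 0 on every other basis state.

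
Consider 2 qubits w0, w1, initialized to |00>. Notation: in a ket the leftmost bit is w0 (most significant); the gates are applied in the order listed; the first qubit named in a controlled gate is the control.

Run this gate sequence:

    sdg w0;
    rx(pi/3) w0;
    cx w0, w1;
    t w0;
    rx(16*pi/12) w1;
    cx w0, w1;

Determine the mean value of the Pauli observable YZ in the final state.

In the final state, YZ has expectation sqrt(6)/8.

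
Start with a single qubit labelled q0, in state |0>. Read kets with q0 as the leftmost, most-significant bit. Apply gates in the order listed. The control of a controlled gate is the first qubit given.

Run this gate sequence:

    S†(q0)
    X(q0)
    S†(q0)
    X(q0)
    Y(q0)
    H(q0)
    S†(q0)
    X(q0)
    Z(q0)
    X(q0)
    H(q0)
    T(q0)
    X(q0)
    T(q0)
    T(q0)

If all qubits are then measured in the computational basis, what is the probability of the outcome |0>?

The probability of measuring |0> is 1/2.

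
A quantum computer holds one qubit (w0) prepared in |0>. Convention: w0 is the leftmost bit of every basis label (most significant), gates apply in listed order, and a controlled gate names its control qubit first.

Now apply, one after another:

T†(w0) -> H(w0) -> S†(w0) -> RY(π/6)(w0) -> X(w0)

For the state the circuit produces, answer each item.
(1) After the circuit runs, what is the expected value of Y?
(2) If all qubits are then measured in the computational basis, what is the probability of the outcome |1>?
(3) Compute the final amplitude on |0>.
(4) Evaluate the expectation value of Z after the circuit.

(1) The observable Y averages to 1.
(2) Outcome |1> occurs with probability 1/2.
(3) |0> carries amplitude (1 - I)*(sqrt(3) - I)/4 in the final state.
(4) In the final state, Z has expectation 0.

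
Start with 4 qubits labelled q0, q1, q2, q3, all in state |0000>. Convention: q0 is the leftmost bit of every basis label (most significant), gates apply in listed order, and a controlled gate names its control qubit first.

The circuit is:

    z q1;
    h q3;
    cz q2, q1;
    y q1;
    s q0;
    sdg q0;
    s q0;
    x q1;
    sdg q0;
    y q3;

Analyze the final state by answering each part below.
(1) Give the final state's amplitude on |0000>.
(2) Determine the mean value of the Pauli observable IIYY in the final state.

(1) |0000> carries amplitude sqrt(2)/2 in the final state. Key observation: steps 5-6 multiply out to the identity, so the circuit reduces to the remaining gates.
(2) In the final state, IIYY has expectation 0.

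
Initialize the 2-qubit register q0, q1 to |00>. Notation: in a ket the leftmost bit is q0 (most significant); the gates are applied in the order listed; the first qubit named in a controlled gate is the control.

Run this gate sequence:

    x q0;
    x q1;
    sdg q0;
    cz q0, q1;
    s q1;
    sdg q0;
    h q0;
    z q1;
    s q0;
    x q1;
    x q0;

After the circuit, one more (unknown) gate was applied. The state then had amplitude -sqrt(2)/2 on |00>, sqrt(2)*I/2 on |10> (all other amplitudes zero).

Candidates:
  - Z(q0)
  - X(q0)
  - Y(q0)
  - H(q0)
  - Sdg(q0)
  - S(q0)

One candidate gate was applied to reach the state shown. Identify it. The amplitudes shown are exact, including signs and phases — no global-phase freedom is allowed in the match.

The applied gate was Z(q0).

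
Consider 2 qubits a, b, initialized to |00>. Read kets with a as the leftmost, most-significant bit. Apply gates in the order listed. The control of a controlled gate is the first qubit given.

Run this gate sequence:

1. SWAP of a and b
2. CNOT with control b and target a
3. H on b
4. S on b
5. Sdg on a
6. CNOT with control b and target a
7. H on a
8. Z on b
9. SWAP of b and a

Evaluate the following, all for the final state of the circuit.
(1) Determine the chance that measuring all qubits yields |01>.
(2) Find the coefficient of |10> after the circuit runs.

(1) The probability of measuring |01> is 1/4.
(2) |10> carries amplitude -I/2 in the final state.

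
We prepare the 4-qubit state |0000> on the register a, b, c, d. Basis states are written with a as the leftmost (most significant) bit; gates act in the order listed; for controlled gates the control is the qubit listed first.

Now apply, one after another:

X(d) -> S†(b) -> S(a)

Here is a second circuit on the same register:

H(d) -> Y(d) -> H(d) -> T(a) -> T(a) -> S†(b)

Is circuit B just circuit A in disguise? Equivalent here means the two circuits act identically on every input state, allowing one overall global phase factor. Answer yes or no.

No: there is an input state on which the two circuits produce genuinely different outputs (not merely differing by a phase).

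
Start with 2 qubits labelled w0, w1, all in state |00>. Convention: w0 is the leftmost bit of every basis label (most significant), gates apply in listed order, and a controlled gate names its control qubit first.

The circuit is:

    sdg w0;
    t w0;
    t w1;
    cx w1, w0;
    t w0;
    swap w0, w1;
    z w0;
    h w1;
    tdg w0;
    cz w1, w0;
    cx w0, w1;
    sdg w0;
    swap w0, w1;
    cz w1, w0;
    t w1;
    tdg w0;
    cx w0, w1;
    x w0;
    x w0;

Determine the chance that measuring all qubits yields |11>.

Outcome |11> occurs with probability 1/2.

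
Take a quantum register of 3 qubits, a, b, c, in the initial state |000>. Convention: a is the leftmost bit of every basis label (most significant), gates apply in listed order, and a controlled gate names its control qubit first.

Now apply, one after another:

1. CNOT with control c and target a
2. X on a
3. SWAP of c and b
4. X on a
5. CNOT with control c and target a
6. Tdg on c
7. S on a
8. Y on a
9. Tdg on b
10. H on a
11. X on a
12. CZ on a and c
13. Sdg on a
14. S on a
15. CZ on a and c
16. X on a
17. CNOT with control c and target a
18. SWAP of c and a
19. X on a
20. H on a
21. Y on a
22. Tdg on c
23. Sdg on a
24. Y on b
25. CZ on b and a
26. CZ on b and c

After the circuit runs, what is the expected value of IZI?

In the final state, IZI has expectation -1. Key observation: steps 11-16 multiply out to the identity, so the circuit reduces to the remaining gates.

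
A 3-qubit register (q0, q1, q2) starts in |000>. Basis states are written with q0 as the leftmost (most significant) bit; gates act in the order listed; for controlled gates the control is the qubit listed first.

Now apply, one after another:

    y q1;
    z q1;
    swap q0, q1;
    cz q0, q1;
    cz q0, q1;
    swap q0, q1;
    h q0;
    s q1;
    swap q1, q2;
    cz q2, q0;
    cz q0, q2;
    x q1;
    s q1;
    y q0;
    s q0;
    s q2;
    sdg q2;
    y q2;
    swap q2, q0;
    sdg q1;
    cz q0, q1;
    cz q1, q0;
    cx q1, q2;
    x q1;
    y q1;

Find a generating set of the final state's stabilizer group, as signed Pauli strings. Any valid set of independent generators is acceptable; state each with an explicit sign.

The final state is stabilized by the group generated by +IIY, +ZII, -IZI; other independent generating sets are equally valid. Key observation: gates 3-6 undo each other exactly, leaving only the rest of the circuit to track.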